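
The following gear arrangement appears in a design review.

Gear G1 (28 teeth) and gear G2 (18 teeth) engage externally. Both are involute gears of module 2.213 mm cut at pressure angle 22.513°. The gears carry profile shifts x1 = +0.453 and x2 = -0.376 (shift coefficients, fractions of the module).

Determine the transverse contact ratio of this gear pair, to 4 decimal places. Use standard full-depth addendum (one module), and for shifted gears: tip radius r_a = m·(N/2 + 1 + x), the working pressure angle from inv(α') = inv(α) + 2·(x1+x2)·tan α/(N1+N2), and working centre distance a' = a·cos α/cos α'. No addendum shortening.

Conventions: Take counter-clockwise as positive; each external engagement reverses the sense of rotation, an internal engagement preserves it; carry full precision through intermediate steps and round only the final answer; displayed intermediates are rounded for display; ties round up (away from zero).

recognized (one external pair, fixed centres): single-mesh tooth geometry, m = 2.213, N1 = 28, N2 = 18
base radii: r_b1 = 28.620945, r_b2 = 18.399179
tip radii: r_a1 = 34.197489, r_a2 = 21.297912
inv(α') = inv(22.513°) + 2·(+0.453-0.376)·tan α/(28+18) = 0.02294104  ⇒  α' = 22.96558°
a' = a·cos α / cos α' = 50.8990·cos 22.513°/cos 22.96558° = 51.067788
action lengths: √(r_a1²−r_b1²) = 18.716564, √(r_a2²−r_b2²) = 10.727128
base pitch p_b = π·m·cos α = 6.422525
CR = (18.716564 + 10.727128 − 51.067788·sin 22.96558°)/6.422525 = 1.481996
contact ratio ≈ 1.4820

1.4820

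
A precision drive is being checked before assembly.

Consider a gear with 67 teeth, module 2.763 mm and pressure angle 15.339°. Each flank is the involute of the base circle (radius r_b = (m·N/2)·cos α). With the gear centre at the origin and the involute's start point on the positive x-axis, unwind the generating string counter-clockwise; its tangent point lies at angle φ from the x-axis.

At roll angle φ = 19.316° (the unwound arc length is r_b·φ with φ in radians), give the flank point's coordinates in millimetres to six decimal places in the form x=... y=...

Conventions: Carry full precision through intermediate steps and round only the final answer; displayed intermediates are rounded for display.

class = single-mesh tooth geometry [base-circle involute, m = 2.763, 67T]
pitch radius r_p = m·N/2 = 2.763·67/2 = 92.560500
base radius r_b = r_p·cos α = 92.560500·cos 15.339° = 89.263271
roll angle φ = 19.316° = 0.33712780 rad
x = r_b·(cos φ + φ·sin φ) = 94.192662
y = r_b·(sin φ − φ·cos φ) = 1.127175

x=94.192662 y=1.127175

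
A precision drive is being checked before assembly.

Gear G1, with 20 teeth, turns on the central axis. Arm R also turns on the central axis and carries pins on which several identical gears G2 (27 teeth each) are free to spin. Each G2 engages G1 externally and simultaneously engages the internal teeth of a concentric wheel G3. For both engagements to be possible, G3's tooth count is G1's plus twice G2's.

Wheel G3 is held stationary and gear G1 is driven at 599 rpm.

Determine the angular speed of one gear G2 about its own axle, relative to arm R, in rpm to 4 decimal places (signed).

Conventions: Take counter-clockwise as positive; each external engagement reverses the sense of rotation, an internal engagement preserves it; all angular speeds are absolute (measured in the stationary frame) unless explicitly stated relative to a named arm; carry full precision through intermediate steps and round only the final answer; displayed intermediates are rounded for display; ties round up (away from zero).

topology: planetary set — G1 20T / G2 27T / G3 74T, arm = carrier (Willis)
normalise by the input: solve with ω_sun = 1, then scale by 599 rpm
ring teeth: 20 + 2·27 = 74
20(ω_sun−ω_arm) = −74(ω_ring−ω_arm),  ω_ring = 0, ω_sun = 1
20(1−ω_arm) = −74(0−ω_arm)  ⇒  94·ω_arm = 20  ⇒  ω_arm = 10/47
sun–planet mesh: 20·(1−10/47) = −27·(ω_p−ω_arm)  ⇒  ω_p−ω_arm = -740/1269
scale: ω_p−ω_arm = -740/1269 × 599 rpm = -349.2987 rpm

-349.2987 rpm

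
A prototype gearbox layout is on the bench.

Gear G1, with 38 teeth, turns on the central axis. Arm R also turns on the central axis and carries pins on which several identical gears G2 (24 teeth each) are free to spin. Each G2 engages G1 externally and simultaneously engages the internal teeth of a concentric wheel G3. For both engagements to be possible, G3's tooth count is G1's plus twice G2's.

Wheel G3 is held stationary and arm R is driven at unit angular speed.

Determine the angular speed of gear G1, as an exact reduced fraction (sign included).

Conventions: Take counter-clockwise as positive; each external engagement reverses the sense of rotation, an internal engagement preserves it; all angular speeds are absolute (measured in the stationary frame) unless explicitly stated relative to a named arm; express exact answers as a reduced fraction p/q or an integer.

62/19

topology: planetary set — G1 38T / G2 24T / G3 86T, arm = carrier (Willis)
ring teeth: 38 + 2·24 = 86
38(ω_sun−ω_arm) = −86(ω_ring−ω_arm),  ω_ring = 0, ω_arm = 1
ω_sun = 1 − (86/38)(0−1) = 62/19
exact speed ratio = 62/19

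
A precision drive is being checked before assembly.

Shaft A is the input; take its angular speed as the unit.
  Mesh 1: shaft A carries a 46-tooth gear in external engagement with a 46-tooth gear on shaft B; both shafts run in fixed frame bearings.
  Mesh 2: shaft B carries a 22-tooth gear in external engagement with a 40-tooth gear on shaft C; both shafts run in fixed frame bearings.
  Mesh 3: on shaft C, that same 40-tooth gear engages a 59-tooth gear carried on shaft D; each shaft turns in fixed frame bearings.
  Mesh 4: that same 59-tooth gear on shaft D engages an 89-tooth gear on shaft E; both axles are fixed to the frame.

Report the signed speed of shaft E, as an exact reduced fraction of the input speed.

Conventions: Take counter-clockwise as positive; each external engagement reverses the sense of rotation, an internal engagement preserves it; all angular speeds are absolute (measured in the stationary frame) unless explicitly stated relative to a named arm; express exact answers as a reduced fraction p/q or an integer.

4-mesh fixed-axis compound train (all bearings frame-fixed)
mesh 1 [46T→46T]: |ω|/ω_in = 1×46/46 = 1, sense flips to −
mesh 2 [22T→40T]: |ω|/ω_in = 1×22/40 = 11/20, sense flips to +
mesh 3 [40T→59T]: |ω|/ω_in = (11/20)×40/59 = 22/59, sense flips to −
mesh 4 [59T→89T]: |ω|/ω_in = (22/59)×59/89 = 22/89, sense flips to +
signed output speed (× input speed) = 22/89

22/89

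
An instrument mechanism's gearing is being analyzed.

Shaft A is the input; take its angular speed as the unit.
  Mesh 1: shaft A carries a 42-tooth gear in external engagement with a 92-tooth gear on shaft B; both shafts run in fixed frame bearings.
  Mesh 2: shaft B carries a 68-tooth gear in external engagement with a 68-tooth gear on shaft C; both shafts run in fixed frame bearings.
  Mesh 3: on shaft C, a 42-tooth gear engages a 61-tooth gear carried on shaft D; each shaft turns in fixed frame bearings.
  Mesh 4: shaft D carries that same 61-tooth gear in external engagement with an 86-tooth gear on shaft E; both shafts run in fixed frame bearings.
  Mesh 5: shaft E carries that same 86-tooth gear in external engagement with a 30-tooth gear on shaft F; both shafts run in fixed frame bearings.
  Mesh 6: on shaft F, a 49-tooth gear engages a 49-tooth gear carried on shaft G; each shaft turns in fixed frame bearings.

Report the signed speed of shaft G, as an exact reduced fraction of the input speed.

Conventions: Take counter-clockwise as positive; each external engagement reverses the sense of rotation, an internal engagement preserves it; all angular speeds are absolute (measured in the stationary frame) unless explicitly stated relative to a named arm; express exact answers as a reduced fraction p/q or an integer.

6-mesh fixed-axis compound train (all bearings frame-fixed)
mesh 1 [42T→92T]: |ω|/ω_in = 1×42/92 = 21/46, sense flips to −
mesh 2 [68T→68T]: |ω|/ω_in = (21/46)×68/68 = 21/46, sense flips to +
mesh 3 [42T→61T]: |ω|/ω_in = (21/46)×42/61 = 441/1403, sense flips to −
mesh 4 [61T→86T]: |ω|/ω_in = (441/1403)×61/86 = 441/1978, sense flips to +
mesh 5 [86T→30T]: |ω|/ω_in = (441/1978)×86/30 = 147/230, sense flips to −
mesh 6 [49T→49T]: |ω|/ω_in = (147/230)×49/49 = 147/230, sense flips to +
signed output speed (× input speed) = 147/230

147/230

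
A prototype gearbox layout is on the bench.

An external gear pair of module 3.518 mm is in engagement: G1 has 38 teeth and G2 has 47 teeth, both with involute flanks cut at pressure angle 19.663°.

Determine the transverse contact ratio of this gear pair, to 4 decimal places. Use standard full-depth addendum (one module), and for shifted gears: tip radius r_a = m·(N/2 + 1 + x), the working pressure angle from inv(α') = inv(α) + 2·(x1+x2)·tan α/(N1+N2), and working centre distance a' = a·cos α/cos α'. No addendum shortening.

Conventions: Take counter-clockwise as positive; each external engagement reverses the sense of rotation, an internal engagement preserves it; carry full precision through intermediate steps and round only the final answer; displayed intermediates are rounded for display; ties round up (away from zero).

1.7407

topology: single-mesh involute geometry — m = 3.518, 38T/47T pair
base radii: r_b1 = 62.944312, r_b2 = 77.852175
tip radii: r_a1 = 70.360000, r_a2 = 86.191000
no profile shift: α' = α, a' = a
action lengths: √(r_a1²−r_b1²) = 31.441107, √(r_a2²−r_b2²) = 36.985502
base pitch p_b = π·m·cos α = 10.407652
CR = (31.441107 + 36.985502 − 149.515000·sin 19.66300°)/10.407652 = 1.740712
contact ratio ≈ 1.7407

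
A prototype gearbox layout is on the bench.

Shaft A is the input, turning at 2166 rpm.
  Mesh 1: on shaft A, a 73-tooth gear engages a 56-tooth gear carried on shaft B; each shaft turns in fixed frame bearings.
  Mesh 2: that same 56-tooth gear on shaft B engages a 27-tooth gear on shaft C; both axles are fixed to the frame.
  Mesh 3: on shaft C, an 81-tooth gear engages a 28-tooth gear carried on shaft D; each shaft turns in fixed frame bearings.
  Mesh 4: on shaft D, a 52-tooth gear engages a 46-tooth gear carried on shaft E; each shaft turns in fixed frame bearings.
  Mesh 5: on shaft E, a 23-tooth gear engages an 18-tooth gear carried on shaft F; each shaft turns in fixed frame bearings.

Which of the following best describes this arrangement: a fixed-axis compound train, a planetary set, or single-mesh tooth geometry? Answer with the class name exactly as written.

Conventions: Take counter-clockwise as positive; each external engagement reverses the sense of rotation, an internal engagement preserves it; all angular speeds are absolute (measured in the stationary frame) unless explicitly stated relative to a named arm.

class = fixed-axis compound train [5 meshes; 5 ratios multiply, 5 sense flips]
classification: fixed-axis compound train

fixed-axis compound train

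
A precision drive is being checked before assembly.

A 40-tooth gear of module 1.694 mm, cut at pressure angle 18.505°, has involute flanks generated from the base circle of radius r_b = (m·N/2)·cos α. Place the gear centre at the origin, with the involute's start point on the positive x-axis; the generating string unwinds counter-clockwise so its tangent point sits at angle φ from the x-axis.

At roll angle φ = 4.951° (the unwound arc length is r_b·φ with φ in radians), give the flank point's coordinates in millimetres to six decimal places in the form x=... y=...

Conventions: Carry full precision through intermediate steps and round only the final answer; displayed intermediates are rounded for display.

recognized (one wheel, involute flank): single-mesh tooth geometry, m = 1.694, N = 40
pitch radius r_p = m·N/2 = 1.694·40/2 = 33.880000
base radius r_b = r_p·cos α = 33.880000·cos 18.505° = 32.128267
roll angle φ = 4.951° = 0.08641125 rad
x = r_b·(cos φ + φ·sin φ) = 32.247993
y = r_b·(sin φ − φ·cos φ) = 0.006905

x=32.247993 y=0.006905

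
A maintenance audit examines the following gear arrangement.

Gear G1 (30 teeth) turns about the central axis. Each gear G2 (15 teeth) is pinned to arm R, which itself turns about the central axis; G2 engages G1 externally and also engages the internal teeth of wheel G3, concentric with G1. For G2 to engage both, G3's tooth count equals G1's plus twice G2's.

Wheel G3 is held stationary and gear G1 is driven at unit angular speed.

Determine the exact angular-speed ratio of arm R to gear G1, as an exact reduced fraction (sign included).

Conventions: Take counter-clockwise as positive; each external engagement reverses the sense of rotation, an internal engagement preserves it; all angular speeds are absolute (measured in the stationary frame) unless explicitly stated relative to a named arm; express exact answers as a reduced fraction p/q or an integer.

topology: planetary set — G1 30T / G2 15T / G3 60T, arm = carrier (Willis)
ring teeth: 30 + 2·15 = 60
30(ω_sun−ω_arm) = −60(ω_ring−ω_arm),  ω_ring = 0, ω_sun = 1
30(1−ω_arm) = −60(0−ω_arm)  ⇒  90·ω_arm = 30  ⇒  ω_arm = 1/3
ω_out/ω_in = 1/3

1/3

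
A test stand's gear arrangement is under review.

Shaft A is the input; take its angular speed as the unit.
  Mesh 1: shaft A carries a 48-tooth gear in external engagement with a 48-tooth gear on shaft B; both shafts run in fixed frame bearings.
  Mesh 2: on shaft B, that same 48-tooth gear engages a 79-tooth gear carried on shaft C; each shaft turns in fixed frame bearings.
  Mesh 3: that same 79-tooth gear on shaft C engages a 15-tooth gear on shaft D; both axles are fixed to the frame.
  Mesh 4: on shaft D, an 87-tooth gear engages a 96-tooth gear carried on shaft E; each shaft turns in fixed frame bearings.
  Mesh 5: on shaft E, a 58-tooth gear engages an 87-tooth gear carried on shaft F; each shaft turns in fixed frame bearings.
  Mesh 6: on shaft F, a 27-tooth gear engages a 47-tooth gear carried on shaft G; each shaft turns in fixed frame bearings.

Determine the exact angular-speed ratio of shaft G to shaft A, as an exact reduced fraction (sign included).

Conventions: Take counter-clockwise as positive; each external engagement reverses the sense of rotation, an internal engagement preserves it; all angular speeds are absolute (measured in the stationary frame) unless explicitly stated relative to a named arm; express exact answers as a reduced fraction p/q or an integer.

class = fixed-axis compound train [6 meshes; 6 ratios multiply, 6 sense flips]
mesh 1 [48T→48T]: running ratio 1, sense −
mesh 2 [48T→79T]: running ratio 48/79, sense +
mesh 3 [79T→15T]: running ratio 16/5, sense −
mesh 4 [87T→96T]: running ratio 29/10, sense +
mesh 5 [58T→87T]: running ratio 29/15, sense −
mesh 6 [27T→47T]: running ratio 261/235, sense +
ω_out/ω_in = 261/235

261/235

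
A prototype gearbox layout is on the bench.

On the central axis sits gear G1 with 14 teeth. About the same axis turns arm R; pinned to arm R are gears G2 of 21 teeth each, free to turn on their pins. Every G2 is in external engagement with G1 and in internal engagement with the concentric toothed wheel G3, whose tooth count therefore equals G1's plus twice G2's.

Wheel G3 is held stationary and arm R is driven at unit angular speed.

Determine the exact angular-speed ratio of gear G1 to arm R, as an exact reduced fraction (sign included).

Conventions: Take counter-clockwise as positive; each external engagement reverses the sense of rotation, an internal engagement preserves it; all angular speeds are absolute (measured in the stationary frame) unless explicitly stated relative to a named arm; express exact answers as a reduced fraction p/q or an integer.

planetary set (14T centre, 21T on arm, 56T internal) — Willis relation
ring teeth: 14 + 2·21 = 56
14(ω_sun−ω_arm) = −56(ω_ring−ω_arm),  ω_ring = 0, ω_arm = 1
ω_sun = 1 − (56/14)(0−1) = 5
ω_out/ω_in = 5

5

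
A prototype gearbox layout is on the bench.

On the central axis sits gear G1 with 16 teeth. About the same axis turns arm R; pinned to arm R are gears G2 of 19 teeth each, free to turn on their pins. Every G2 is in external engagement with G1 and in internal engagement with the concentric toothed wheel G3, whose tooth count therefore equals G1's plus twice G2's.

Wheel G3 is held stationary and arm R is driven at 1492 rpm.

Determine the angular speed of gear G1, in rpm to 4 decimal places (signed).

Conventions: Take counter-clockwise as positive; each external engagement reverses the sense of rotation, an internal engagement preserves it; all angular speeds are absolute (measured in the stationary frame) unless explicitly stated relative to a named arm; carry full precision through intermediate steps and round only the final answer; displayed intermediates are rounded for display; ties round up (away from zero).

+6527.5000 rpm

recognized (axles ride arm R): planetary set, 16/19/54 teeth
normalise by the input: solve with ω_arm = 1, then scale by 1492 rpm
ring teeth: 16 + 2·19 = 54
16(ω_sun−ω_arm) = −54(ω_ring−ω_arm),  ω_ring = 0, ω_arm = 1
ω_sun = 1 − (54/16)(0−1) = 35/8
scale: ω_sun = 35/8 × 1492 rpm = +6527.5000 rpm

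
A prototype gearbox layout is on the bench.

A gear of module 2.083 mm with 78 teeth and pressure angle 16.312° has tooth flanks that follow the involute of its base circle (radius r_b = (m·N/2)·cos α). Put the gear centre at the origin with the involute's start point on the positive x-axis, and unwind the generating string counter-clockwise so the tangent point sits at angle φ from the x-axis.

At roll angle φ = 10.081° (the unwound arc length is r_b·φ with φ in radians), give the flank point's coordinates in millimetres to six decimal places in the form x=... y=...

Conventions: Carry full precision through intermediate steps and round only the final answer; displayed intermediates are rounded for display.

x=79.164421 y=0.141120

topology: single-mesh involute geometry — m = 2.083, N = 78
pitch radius r_p = m·N/2 = 2.083·78/2 = 81.237000
base radius r_b = r_p·cos α = 81.237000·cos 16.312° = 77.966925
roll angle φ = 10.081° = 0.17594664 rad
x = r_b·(cos φ + φ·sin φ) = 79.164421
y = r_b·(sin φ − φ·cos φ) = 0.141120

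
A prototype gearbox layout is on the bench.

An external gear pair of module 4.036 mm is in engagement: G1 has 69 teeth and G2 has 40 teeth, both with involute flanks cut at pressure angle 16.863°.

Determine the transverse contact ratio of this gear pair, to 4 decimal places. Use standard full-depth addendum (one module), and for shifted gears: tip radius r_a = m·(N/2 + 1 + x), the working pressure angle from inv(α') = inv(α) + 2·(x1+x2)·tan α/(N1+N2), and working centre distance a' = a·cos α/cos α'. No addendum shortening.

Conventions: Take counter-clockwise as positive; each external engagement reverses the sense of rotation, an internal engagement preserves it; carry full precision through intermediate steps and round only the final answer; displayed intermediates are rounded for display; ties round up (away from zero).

topology: single-mesh involute geometry — m = 4.036, 69T/40T pair
base radii: r_b1 = 133.254749, r_b2 = 77.249130
tip radii: r_a1 = 143.278000, r_a2 = 84.756000
no profile shift: α' = α, a' = a
action lengths: √(r_a1²−r_b1²) = 52.647480, √(r_a2²−r_b2²) = 34.873364
base pitch p_b = π·m·cos α = 12.134265
CR = (52.647480 + 34.873364 − 219.962000·sin 16.86300°)/12.134265 = 1.954245
contact ratio ≈ 1.9542

1.9542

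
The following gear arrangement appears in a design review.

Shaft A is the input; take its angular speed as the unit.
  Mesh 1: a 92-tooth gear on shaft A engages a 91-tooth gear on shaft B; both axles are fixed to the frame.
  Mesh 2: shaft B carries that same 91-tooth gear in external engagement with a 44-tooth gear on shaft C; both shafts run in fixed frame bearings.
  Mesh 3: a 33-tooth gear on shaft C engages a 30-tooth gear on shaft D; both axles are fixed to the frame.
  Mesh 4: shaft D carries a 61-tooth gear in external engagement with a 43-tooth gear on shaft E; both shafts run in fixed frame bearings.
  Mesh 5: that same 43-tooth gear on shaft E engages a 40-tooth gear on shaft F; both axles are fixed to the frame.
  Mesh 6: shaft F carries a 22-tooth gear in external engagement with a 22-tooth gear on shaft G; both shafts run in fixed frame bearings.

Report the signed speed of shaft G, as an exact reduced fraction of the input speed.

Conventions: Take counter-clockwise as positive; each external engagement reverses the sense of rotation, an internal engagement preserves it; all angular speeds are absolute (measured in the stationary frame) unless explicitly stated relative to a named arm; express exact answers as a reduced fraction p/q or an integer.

1403/400

6-mesh fixed-axis compound train (all bearings frame-fixed)
mesh 1 [92T→91T]: |ω|/ω_in = 1×92/91 = 92/91, sense flips to −
mesh 2 [91T→44T]: |ω|/ω_in = (92/91)×91/44 = 23/11, sense flips to +
mesh 3 [33T→30T]: |ω|/ω_in = (23/11)×33/30 = 23/10, sense flips to −
mesh 4 [61T→43T]: |ω|/ω_in = (23/10)×61/43 = 1403/430, sense flips to +
mesh 5 [43T→40T]: |ω|/ω_in = (1403/430)×43/40 = 1403/400, sense flips to −
mesh 6 [22T→22T]: |ω|/ω_in = (1403/400)×22/22 = 1403/400, sense flips to +
signed output speed (× input speed) = 1403/400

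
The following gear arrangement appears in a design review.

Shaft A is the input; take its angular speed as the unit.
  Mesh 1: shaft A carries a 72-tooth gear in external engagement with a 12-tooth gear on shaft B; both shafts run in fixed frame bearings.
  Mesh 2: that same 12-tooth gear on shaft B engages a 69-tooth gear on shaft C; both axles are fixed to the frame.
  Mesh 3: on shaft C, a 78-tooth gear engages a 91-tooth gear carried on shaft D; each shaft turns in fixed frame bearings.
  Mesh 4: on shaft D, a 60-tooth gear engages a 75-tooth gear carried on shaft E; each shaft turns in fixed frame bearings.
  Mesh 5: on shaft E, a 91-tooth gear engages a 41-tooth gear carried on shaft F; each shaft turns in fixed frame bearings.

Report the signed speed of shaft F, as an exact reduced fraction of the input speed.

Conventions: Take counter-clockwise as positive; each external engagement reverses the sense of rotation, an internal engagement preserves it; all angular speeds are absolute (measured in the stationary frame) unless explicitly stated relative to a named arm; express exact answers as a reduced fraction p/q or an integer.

-7488/4715

5-mesh fixed-axis compound train (all bearings frame-fixed)
mesh 1 [72T→12T]: |ω|/ω_in = 1×72/12 = 6, sense flips to −
mesh 2 [12T→69T]: |ω|/ω_in = 6×12/69 = 24/23, sense flips to +
mesh 3 [78T→91T]: |ω|/ω_in = (24/23)×78/91 = 144/161, sense flips to −
mesh 4 [60T→75T]: |ω|/ω_in = (144/161)×60/75 = 576/805, sense flips to +
mesh 5 [91T→41T]: |ω|/ω_in = (576/805)×91/41 = 7488/4715, sense flips to −
signed output speed (× input speed) = -7488/4715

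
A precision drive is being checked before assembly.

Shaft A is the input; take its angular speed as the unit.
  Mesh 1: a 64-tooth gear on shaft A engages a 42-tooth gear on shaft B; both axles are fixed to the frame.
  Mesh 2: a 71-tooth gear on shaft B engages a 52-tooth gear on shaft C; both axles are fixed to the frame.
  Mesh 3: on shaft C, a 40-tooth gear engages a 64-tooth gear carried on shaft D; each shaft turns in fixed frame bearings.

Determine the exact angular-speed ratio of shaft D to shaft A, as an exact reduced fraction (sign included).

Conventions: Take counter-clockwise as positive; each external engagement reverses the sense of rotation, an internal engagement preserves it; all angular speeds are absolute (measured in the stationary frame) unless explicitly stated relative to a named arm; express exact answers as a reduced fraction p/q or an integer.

-355/273

class = fixed-axis compound train [3 meshes; 3 ratios multiply, 3 sense flips]
mesh 1 [64T→42T]: running ratio 32/21, sense −
mesh 2 [71T→52T]: running ratio 568/273, sense +
mesh 3 [40T→64T]: running ratio 355/273, sense −
ω_out/ω_in = -355/273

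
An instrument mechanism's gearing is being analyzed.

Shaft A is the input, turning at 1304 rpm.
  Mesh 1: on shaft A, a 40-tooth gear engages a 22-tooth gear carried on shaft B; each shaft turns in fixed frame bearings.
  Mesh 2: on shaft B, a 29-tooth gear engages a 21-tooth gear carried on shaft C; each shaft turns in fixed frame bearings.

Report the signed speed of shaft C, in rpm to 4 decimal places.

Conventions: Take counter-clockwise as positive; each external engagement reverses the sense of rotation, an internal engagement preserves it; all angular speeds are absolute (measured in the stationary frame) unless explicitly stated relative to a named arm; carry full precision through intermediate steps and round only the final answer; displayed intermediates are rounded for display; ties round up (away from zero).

+3274.1126 rpm

topology: fixed-axis compound train — 2 meshes, A→C
mesh 1 [40T→22T]: ω = 1304.0000×40/22 = 2370.9091 rpm, sense flips to −
mesh 2 [29T→21T]: ω = 2370.9091×29/21 = 3274.1126 rpm, sense flips to +
signed output speed = +3274.1126 rpm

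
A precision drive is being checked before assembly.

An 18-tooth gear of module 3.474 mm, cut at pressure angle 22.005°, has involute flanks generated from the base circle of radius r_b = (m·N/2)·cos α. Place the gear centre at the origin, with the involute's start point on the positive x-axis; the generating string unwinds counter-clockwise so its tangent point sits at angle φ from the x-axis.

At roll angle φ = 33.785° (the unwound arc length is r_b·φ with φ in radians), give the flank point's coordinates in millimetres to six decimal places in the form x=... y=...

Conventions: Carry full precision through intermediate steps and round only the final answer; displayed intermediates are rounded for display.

class = single-mesh tooth geometry [base-circle involute, m = 3.474, 18T]
pitch radius r_p = m·N/2 = 3.474·18/2 = 31.266000
base radius r_b = r_p·cos α = 31.266000·cos 22.005° = 28.988308
roll angle φ = 33.785° = 0.58965949 rad
x = r_b·(cos φ + φ·sin φ) = 33.598225
y = r_b·(sin φ − φ·cos φ) = 1.913063

x=33.598225 y=1.913063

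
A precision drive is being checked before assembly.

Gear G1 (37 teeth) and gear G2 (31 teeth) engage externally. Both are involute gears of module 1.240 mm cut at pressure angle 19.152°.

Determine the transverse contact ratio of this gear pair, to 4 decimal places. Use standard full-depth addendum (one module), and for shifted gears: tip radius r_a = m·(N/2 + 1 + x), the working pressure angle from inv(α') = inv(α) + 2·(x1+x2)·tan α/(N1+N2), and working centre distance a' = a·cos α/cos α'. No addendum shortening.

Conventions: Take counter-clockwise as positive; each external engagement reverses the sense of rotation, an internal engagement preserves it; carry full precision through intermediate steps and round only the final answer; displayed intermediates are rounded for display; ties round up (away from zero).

topology: single-mesh involute geometry — m = 1.240, 37T/31T pair
base radii: r_b1 = 21.670307, r_b2 = 18.156203
tip radii: r_a1 = 24.180000, r_a2 = 20.460000
no profile shift: α' = α, a' = a
action lengths: √(r_a1²−r_b1²) = 10.727079, √(r_a2²−r_b2²) = 9.432068
base pitch p_b = π·m·cos α = 3.679961
CR = (10.727079 + 9.432068 − 42.160000·sin 19.15200°)/3.679961 = 1.719445
contact ratio ≈ 1.7194

1.7194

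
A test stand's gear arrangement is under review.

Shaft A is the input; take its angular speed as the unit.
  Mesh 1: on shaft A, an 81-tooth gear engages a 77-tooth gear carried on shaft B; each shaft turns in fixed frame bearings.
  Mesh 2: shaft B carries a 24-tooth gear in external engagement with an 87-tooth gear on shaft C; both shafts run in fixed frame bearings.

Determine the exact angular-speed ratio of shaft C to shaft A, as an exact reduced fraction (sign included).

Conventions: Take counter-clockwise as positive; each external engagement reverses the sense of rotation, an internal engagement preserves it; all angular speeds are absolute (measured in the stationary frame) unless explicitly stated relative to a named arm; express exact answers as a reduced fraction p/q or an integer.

648/2233

class = fixed-axis compound train [2 meshes; 2 ratios multiply, 2 sense flips]
mesh 1 [81T→77T]: running ratio 81/77, sense −
mesh 2 [24T→87T]: running ratio 648/2233, sense +
ω_out/ω_in = 648/2233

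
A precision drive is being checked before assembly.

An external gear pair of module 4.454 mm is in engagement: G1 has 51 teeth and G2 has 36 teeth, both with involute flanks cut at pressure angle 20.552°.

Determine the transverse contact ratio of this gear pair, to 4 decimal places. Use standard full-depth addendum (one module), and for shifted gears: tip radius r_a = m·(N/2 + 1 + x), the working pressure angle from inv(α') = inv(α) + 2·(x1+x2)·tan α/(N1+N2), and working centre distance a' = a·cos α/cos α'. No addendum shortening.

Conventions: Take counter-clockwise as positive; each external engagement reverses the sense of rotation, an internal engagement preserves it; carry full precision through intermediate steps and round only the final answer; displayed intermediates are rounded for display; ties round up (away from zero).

1.6981

topology: single-mesh involute geometry — m = 4.454, 51T/36T pair
base radii: r_b1 = 106.348274, r_b2 = 75.069370
tip radii: r_a1 = 118.031000, r_a2 = 84.626000
no profile shift: α' = α, a' = a
action lengths: √(r_a1²−r_b1²) = 51.199233, √(r_a2²−r_b2²) = 39.065964
base pitch p_b = π·m·cos α = 13.102077
CR = (51.199233 + 39.065964 − 193.749000·sin 20.55200°)/13.102077 = 1.698066
contact ratio ≈ 1.6981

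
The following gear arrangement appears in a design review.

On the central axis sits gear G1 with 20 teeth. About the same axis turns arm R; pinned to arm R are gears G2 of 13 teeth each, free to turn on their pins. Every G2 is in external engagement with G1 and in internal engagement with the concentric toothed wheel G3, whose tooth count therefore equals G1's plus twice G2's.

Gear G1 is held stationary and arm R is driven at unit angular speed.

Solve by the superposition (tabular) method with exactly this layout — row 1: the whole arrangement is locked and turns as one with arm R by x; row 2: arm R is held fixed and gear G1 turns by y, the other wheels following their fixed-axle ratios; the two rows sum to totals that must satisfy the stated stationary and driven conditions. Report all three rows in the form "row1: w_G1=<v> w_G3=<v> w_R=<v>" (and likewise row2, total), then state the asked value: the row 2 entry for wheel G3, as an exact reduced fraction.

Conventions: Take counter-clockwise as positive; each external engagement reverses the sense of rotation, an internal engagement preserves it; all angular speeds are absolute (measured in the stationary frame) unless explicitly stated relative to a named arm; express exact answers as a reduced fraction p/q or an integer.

recognized (axles ride arm R): planetary set, 20/13/46 teeth
row 1 — lock + rotate with arm: ω_sun = ω_ring = ω_arm = x
row 2 — arm fixed, fixed-axis ratios: sun y, ring −(20/46)·y, arm 0
boundary: total ω_sun = x + y = 0 and total ω_arm = x = 1  ⇒  y = -1, x = 1
row 2 ring = −(20/46)·(-1) = 10/23
totals (row 1 + row 2): sun 1 + (-1) = 0, ring 1 + 10/23 = 33/23, arm 1 + 0 = 1
asked cell (row2, ring) = 10/23

row1: w_G1=1 w_G3=1 w_R=1
row2: w_G1=-1 w_G3=10/23 w_R=0
total: w_G1=0 w_G3=33/23 w_R=1
asked value: 10/23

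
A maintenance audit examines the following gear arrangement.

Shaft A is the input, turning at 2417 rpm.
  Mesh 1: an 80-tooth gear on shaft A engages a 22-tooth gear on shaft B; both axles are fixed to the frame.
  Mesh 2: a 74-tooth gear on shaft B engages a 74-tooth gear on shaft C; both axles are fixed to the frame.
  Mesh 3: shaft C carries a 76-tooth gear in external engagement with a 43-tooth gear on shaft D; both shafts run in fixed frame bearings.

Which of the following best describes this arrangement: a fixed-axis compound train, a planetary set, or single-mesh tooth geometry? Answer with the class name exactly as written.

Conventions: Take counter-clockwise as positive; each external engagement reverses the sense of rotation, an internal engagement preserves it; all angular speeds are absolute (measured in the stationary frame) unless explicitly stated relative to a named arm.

class = fixed-axis compound train [3 meshes; 3 ratios multiply, 3 sense flips]
classification: fixed-axis compound train

fixed-axis compound train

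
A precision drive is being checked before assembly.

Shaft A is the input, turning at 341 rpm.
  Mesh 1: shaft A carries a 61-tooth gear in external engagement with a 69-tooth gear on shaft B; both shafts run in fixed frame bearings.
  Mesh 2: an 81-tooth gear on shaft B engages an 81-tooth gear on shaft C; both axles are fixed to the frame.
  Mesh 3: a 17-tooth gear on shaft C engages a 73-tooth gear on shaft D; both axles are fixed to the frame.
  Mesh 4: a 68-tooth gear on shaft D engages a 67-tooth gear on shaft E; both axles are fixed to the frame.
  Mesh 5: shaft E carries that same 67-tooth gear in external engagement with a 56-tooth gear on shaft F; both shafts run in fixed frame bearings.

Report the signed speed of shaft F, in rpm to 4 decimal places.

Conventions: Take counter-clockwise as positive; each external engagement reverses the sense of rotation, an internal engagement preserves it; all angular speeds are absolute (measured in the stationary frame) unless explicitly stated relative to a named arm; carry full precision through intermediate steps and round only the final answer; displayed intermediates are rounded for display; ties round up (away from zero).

-85.2476 rpm

class = fixed-axis compound train [5 meshes; 5 ratios multiply, 5 sense flips]
mesh 1 [61T→69T]: ω = 341.0000×61/69 = 301.4638 rpm, sense flips to −
mesh 2 [81T→81T]: ω = 301.4638×81/81 = 301.4638 rpm, sense flips to +
mesh 3 [17T→73T]: ω = 301.4638×17/73 = 70.2039 rpm, sense flips to −
mesh 4 [68T→67T]: ω = 70.2039×68/67 = 71.2517 rpm, sense flips to +
mesh 5 [67T→56T]: ω = 71.2517×67/56 = 85.2476 rpm, sense flips to −
signed output speed = -85.2476 rpm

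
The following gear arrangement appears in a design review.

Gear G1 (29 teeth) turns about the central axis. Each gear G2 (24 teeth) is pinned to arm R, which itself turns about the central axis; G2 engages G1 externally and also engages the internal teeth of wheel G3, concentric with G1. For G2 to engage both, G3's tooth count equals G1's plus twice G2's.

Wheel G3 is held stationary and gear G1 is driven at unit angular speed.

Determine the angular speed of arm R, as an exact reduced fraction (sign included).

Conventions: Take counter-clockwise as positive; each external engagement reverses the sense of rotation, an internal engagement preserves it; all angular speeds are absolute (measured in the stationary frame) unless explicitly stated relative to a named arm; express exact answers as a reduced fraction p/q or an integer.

29/106

planetary set (29T centre, 24T on arm, 77T internal) — Willis relation
ring teeth: 29 + 2·24 = 77
29(ω_sun−ω_arm) = −77(ω_ring−ω_arm),  ω_ring = 0, ω_sun = 1
29(1−ω_arm) = −77(0−ω_arm)  ⇒  106·ω_arm = 29  ⇒  ω_arm = 29/106
exact speed ratio = 29/106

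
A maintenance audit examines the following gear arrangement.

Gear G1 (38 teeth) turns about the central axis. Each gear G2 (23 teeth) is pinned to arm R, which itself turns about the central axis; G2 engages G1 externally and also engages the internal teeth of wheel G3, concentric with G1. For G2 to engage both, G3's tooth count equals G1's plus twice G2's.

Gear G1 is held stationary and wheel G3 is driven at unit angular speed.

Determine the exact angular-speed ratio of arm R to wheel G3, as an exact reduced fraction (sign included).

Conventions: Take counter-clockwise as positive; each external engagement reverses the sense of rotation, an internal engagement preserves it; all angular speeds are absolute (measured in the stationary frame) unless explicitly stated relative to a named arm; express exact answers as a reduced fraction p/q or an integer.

recognized (axles ride arm R): planetary set, 38/23/84 teeth
ring teeth: 38 + 2·23 = 84
38(ω_sun−ω_arm) = −84(ω_ring−ω_arm),  ω_sun = 0, ω_ring = 1
38(0−ω_arm) = −84(1−ω_arm)  ⇒  122·ω_arm = 84  ⇒  ω_arm = 42/61
ω_out/ω_in = 42/61

42/61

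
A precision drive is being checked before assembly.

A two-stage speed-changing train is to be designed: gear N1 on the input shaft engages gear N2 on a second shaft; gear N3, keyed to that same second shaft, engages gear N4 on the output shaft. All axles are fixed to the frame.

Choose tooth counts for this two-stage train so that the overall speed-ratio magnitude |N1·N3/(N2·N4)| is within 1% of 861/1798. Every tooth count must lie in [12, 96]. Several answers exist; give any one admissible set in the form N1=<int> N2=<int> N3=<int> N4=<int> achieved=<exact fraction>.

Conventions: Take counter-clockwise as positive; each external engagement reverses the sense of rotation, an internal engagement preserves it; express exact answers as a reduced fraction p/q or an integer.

2-stage fixed-axis compound train for ratio 861/1798
target = 861/1798 in lowest terms: an exact hit needs N1·N3 = k·861 and N2·N4 = k·1798 for one integer k, every count in [12, 96]; additionally prefer no 1:1 stage (N1 ≠ N2, N3 ≠ N4)
k = 1: N1·N3 = 861 = 21·41, N2·N4 = 1798 = 29·62
achieved = 21·41/(29·62) = 861/1798; |achieved − target| = 0 ≤ 861/179800 ✓

N1=21 N2=29 N3=41 N4=62 achieved=861/1798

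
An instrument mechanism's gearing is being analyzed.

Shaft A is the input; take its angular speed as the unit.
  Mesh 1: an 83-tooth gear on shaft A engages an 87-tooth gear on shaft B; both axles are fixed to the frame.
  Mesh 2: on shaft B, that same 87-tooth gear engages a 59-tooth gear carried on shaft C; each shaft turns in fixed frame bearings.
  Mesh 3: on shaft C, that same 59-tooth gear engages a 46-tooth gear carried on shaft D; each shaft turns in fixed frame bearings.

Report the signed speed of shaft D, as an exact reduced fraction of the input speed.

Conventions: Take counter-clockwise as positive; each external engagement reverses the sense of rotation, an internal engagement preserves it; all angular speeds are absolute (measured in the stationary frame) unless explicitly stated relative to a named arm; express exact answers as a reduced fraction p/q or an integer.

3-mesh fixed-axis compound train (all bearings frame-fixed)
mesh 1 [83T→87T]: |ω|/ω_in = 1×83/87 = 83/87, sense flips to −
mesh 2 [87T→59T]: |ω|/ω_in = (83/87)×87/59 = 83/59, sense flips to +
mesh 3 [59T→46T]: |ω|/ω_in = (83/59)×59/46 = 83/46, sense flips to −
signed output speed (× input speed) = -83/46

-83/46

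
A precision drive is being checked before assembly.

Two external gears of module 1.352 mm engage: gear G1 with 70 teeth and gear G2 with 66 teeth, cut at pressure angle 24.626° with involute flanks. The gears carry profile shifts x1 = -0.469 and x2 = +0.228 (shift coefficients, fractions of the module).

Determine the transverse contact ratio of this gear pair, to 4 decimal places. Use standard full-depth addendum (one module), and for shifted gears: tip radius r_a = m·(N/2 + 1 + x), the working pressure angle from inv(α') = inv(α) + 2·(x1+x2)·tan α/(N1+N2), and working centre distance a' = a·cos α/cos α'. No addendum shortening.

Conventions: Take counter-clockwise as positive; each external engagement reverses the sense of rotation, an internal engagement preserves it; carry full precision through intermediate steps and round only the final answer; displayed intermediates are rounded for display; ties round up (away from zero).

1.5936

single-mesh involute tooth geometry (70T engaging 66T at module 1.352)
base radii: r_b1 = 43.016109, r_b2 = 40.558046
tip radii: r_a1 = 48.037912, r_a2 = 46.276256
inv(α') = inv(24.626°) + 2·(-0.469+0.228)·tan α/(70+66) = 0.02695541  ⇒  α' = 24.17366°
a' = a·cos α / cos α' = 91.9360·cos 24.626°/cos 24.17366° = 91.607346
action lengths: √(r_a1²−r_b1²) = 21.383529, √(r_a2²−r_b2²) = 22.283105
base pitch p_b = π·m·cos α = 3.861117
CR = (21.383529 + 22.283105 − 91.607346·sin 24.17366°)/3.861117 = 1.593602
contact ratio ≈ 1.5936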